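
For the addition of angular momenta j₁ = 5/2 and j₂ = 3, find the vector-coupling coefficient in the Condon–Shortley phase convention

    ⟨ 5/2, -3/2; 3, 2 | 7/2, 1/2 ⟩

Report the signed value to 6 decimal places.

+0.563436

√[8·2!3!4!/10! · 1!4!5!1!4!3!] = √(9216/35)
  +(−1)^1/∏(1,1,3,4,0,0)! = -1/144  (running -1/144)
  +(−1)^2/∏(2,0,2,3,1,1)! = 1/24  (running 5/144)
⟨..|..⟩ = √(9216/35)·(5/144) = +0.563436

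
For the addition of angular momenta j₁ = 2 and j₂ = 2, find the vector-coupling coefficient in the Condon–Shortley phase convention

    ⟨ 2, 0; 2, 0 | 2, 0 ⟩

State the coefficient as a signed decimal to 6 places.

-0.534522  (= −√(2/7))

√[5·2!2!2!/7! · 2!2!2!2!2!2!] = √(32/63)
  +(−1)^0/∏(0,2,2,2,0,0)! = 1/8  (running 1/8)
  +(−1)^1/∏(1,1,1,1,1,1)! = -1  (running -7/8)
  +(−1)^2/∏(2,0,0,0,2,2)! = 1/8  (running -3/4)
⟨..|..⟩ = √(32/63)·(-3/4) = -0.534522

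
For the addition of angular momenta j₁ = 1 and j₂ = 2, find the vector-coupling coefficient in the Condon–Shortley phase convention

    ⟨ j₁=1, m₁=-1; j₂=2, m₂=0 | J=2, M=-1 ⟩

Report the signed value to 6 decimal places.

j₁+j₂−J=1  J+j₁−j₂=1  J−j₁+j₂=3  j₁+j₂+J+1=6
(j₁±m₁, j₂±m₂, J±M) = (0,2,2,2,1,3)
P² = 2
sum k=1..1:
  [1] −1/2 = -1/2
S = -1/2
C² = P²·S² = 1/2 ; C = -0.707107

−√(1/2) = -0.707107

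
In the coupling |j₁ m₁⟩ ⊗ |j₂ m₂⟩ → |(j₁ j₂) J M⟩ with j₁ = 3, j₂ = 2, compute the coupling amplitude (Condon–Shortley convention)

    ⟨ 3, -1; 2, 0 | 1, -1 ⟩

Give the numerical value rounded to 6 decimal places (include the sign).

+0.414039  (= +√(6/35))

√[3·4!2!0!/7! · 2!4!2!2!0!2!] = √(384/35)
  +(−1)^2/∏(2,2,2,0,0,0)! = 1/8  (running 1/8)
⟨..|..⟩ = √(384/35)·(1/8) = +0.414039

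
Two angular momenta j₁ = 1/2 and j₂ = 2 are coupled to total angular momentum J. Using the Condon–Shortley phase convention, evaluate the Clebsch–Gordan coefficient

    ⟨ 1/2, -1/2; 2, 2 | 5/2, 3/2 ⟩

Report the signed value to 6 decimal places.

j₁+j₂−J=0  J+j₁−j₂=1  J−j₁+j₂=4  j₁+j₂+J+1=6
(j₁±m₁, j₂±m₂, J±M) = (0,1,4,0,4,1)
P² = 576/5
sum k=0..0:
  [0] +1/24 = 1/24
S = 1/24
C² = P²·S² = 1/5 ; C = +0.447214

+0.447214  (= +√(1/5))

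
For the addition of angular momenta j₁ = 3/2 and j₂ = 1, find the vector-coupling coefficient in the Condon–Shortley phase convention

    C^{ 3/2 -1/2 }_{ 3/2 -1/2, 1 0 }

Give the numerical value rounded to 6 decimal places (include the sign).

triangle: 1!·2!·1!/5! = 2/120
(j±m)!: 1!·2!·1!·1!·1!·2! = 4
prefactor² = (2J+1)·Δ·N² = 4/15
  k=0: +1/(0!·1!·2!·1!·0!·0!) = 1/2
  k=1: −1/(1!·0!·1!·0!·1!·1!) = -1
Σ = -1/2  ⇒  CG² = 4/15·(-1/2)² = 1/15
CG = −√(1/15) = -0.258199

-0.258199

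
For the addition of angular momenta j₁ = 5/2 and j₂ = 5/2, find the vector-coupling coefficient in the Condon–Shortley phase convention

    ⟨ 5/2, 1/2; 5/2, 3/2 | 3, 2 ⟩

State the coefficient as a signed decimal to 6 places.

triangle: 2!·3!·3!/9! = 72/362880
(j±m)!: 3!·2!·4!·1!·5!·1! = 34560
prefactor² = (2J+1)·Δ·N² = 48
  k=1: −1/(1!·1!·1!·3!·2!·0!) = -1/12
  k=2: +1/(2!·0!·0!·2!·3!·1!) = 1/24
Σ = -1/24  ⇒  CG² = 48·(-1/24)² = 1/12
CG = −√(1/12) = -0.288675

-0.288675  (= −√(1/12))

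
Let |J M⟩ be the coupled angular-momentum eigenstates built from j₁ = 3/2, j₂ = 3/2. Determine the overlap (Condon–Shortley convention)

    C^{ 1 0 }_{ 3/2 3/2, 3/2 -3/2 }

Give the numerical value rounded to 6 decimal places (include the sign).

+√(9/20) = +0.670820

triangle: 2!×1!×1!/5! = 2/120
(j±m)!: 3!×0!×0!×3!×1!×1! = 36
prefactor² = (2J+1)×Δ×N² = 9/5
  k=0: +1/(0!×2!×0!×0!×1!×1!) = 1/2
Σ = 1/2  ⇒  CG² = 9/5×1/2² = 9/20
CG = +√(9/20) = +0.670820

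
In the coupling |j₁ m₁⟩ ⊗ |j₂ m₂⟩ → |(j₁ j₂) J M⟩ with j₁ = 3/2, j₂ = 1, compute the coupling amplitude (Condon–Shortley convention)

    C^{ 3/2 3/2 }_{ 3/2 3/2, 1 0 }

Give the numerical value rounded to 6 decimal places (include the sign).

+√(3/5) ≈ +0.774597

j₁+j₂−J=1  J+j₁−j₂=2  J−j₁+j₂=1  j₁+j₂+J+1=5
(j₁±m₁, j₂±m₂, J±M) = (3,0,1,1,3,0)
P² = 12/5
sum k=0..0:
  [0] +1/2 = 1/2
S = 1/2
C² = P²·S² = 3/5 ; C = +0.774597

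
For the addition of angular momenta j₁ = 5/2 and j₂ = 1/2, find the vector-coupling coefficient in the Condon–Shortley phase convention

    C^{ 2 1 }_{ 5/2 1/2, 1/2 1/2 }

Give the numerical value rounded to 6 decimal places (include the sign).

√[5·1!4!0!/6! · 3!2!1!0!3!1!] = √(12)
  +(−1)^1/∏(1,0,1,0,3,0)! = -1/6  (running -1/6)
⟨..|..⟩ = √(12)·(-1/6) = -0.577350

−√(1/3) = -0.577350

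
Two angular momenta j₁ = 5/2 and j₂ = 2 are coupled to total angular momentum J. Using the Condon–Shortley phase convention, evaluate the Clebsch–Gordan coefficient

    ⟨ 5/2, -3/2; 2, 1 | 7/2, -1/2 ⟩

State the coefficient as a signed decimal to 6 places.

−√(121/315) ≈ -0.619780

triangle: 1!×4!×3!/9! = 144/362880
(j±m)!: 1!×4!×3!×1!×3!×4! = 20736
prefactor² = (2J+1)×Δ×N² = 2304/35
  k=0: +1/(0!×1!×4!×3!×0!×0!) = 1/144
  k=1: −1/(1!×0!×3!×2!×1!×1!) = -1/12
Σ = -11/144  ⇒  CG² = 2304/35×(-11/144)² = 121/315
CG = −√(121/315) = -0.619780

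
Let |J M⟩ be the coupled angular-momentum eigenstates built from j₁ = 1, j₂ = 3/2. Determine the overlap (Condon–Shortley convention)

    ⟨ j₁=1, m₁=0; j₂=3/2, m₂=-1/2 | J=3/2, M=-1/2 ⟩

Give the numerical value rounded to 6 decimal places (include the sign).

+√(1/15) = +0.258199

j₁+j₂−J=1  J+j₁−j₂=1  J−j₁+j₂=2  j₁+j₂+J+1=5
(j₁±m₁, j₂±m₂, J±M) = (1,1,1,2,1,2)
P² = 4/15
sum k=0..1:
  [0] +1/1 = 1
  [1] −1/2 = -1/2
S = 1/2
C² = P²·S² = 1/15 ; C = +0.258199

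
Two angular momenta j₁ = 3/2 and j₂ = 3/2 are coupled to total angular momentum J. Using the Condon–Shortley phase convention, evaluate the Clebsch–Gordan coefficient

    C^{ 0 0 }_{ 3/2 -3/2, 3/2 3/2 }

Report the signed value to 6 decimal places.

triangle: 3!·0!·0!/4! = 6/24
(j±m)!: 0!·3!·3!·0!·0!·0! = 36
prefactor² = (2J+1)·Δ·N² = 9
  k=3: −1/(3!·0!·0!·0!·0!·0!) = -1/6
Σ = -1/6  ⇒  CG² = 9·(-1/6)² = 1/4
CG = −√(1/4) = -0.500000

-0.500000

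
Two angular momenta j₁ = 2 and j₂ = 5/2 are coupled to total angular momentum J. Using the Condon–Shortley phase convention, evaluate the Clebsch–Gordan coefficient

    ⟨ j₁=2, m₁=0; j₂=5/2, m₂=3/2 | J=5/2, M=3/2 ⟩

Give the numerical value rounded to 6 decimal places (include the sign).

√[6·2!2!3!/8! · 2!2!4!1!4!1!] = √(288/35)
  +(−1)^1/∏(1,1,1,3,1,0)! = -1/6  (running -1/6)
  +(−1)^2/∏(2,0,0,2,2,1)! = 1/8  (running -1/24)
⟨..|..⟩ = √(288/35)·(-1/24) = -0.119523

−√(1/70) = -0.119523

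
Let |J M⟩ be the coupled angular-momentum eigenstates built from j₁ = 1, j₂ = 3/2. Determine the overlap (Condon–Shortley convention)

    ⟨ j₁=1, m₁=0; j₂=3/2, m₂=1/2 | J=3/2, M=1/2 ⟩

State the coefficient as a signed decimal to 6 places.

−√(1/15) = -0.258199

j₁+j₂−J=1  J+j₁−j₂=1  J−j₁+j₂=2  j₁+j₂+J+1=5
(j₁±m₁, j₂±m₂, J±M) = (1,1,2,1,2,1)
P² = 4/15
sum k=0..1:
  [0] +1/2 = 1/2
  [1] −1/1 = -1
S = -1/2
C² = P²·S² = 1/15 ; C = -0.258199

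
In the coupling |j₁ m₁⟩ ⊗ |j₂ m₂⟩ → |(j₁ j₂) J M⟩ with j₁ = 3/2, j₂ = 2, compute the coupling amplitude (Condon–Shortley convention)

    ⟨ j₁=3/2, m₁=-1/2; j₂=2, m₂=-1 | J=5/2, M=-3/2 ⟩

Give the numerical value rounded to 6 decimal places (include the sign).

+0.169031

triangle: 1!×2!×3!/7! = 12/5040
(j±m)!: 1!×2!×1!×3!×1!×4! = 288
prefactor² = (2J+1)×Δ×N² = 144/35
  k=0: +1/(0!×1!×2!×1!×0!×2!) = 1/4
  k=1: −1/(1!×0!×1!×0!×1!×3!) = -1/6
Σ = 1/12  ⇒  CG² = 144/35×1/12² = 1/35
CG = +√(1/35) = +0.169031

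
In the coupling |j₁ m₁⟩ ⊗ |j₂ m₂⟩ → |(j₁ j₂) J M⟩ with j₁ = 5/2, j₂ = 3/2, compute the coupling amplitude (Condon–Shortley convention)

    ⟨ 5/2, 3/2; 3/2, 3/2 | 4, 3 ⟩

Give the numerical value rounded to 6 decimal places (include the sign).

+0.790569

triangle: 0!×5!×3!/9! = 720/362880
(j±m)!: 4!×1!×3!×0!×7!×1! = 725760
prefactor² = (2J+1)×Δ×N² = 12960
  k=0: +1/(0!×0!×1!×3!×4!×0!) = 1/144
Σ = 1/144  ⇒  CG² = 12960×1/144² = 5/8
CG = +√(5/8) = +0.790569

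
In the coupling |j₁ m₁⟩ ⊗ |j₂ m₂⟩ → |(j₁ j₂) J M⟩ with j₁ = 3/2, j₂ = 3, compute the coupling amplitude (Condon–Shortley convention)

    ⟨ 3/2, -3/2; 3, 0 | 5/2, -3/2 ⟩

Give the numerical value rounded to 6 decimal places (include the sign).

+0.507093

triangle: 2!*1!*4!/8! = 48/40320
(j±m)!: 0!*3!*3!*3!*1!*4! = 5184
prefactor² = (2J+1)*Δ*N² = 1296/35
  k=2: +1/(2!*0!*1!*1!*0!*3!) = 1/12
Σ = 1/12  ⇒  CG² = 1296/35*1/12² = 9/35
CG = +√(9/35) = +0.507093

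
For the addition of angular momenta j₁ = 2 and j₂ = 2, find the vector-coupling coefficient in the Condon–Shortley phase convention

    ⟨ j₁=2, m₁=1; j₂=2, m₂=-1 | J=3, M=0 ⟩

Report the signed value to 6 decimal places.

triangle: 1!·3!·3!/8! = 36/40320
(j±m)!: 3!·1!·1!·3!·3!·3! = 1296
prefactor² = (2J+1)·Δ·N² = 81/10
  k=0: +1/(0!·1!·1!·1!·2!·2!) = 1/4
  k=1: −1/(1!·0!·0!·0!·3!·3!) = -1/36
Σ = 2/9  ⇒  CG² = 81/10·2/9² = 2/5
CG = +√(2/5) = +0.632456

+√(2/5) ≈ +0.632456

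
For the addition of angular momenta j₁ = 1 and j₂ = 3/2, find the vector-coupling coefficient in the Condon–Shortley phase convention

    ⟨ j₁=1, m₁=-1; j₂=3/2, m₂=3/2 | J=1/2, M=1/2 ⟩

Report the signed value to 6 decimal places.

triangle: 2!×0!×1!/4! = 2/24
(j±m)!: 0!×2!×3!×0!×1!×0! = 12
prefactor² = (2J+1)×Δ×N² = 2
  k=2: +1/(2!×0!×0!×1!×0!×0!) = 1/2
Σ = 1/2  ⇒  CG² = 2×1/2² = 1/2
CG = +√(1/2) = +0.707107

+0.707107  (= +√(1/2))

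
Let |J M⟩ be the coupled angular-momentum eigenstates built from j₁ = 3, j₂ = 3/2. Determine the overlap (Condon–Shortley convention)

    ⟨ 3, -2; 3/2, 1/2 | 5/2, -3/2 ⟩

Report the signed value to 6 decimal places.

+0.267261  (= +√(1/14))

j₁+j₂−J=2  J+j₁−j₂=4  J−j₁+j₂=1  j₁+j₂+J+1=8
(j₁±m₁, j₂±m₂, J±M) = (1,5,2,1,1,4)
P² = 288/7
sum k=1..2:
  [1] −1/24 = -1/24
  [2] +1/12 = 1/12
S = 1/24
C² = P²·S² = 1/14 ; C = +0.267261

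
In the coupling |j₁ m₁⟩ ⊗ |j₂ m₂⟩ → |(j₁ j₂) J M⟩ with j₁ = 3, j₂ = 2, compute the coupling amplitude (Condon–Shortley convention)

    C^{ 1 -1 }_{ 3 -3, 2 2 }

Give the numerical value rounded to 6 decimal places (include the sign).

√[3·4!2!0!/7! · 0!6!4!0!0!2!] = √(6912/7)
  +(−1)^4/∏(4,0,2,0,0,0)! = 1/48  (running 1/48)
⟨..|..⟩ = √(6912/7)·(1/48) = +0.654654

+0.654654  (= +√(3/7))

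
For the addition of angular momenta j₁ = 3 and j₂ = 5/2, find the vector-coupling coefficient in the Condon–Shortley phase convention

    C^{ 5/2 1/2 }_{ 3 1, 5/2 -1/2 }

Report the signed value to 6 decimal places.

−√(8/35) ≈ -0.478091

triangle: 3!*3!*2!/9! = 72/362880
(j±m)!: 4!*2!*2!*3!*3!*2! = 6912
prefactor² = (2J+1)*Δ*N² = 288/35
  k=0: +1/(0!*3!*2!*2!*1!*0!) = 1/24
  k=1: −1/(1!*2!*1!*1!*2!*1!) = -1/4
  k=2: +1/(2!*1!*0!*0!*3!*2!) = 1/24
Σ = -1/6  ⇒  CG² = 288/35*(-1/6)² = 8/35
CG = −√(8/35) = -0.478091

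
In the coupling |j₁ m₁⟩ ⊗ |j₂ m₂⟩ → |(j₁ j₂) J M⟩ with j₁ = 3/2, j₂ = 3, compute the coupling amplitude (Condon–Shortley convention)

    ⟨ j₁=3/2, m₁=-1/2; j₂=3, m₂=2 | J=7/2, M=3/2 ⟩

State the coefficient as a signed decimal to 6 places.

-0.654654

triangle: 1!·2!·5!/9! = 240/362880
(j±m)!: 1!·2!·5!·1!·5!·2! = 57600
prefactor² = (2J+1)·Δ·N² = 6400/21
  k=0: +1/(0!·1!·2!·5!·0!·0!) = 1/240
  k=1: −1/(1!·0!·1!·4!·1!·1!) = -1/24
Σ = -3/80  ⇒  CG² = 6400/21·(-3/80)² = 3/7
CG = −√(3/7) = -0.654654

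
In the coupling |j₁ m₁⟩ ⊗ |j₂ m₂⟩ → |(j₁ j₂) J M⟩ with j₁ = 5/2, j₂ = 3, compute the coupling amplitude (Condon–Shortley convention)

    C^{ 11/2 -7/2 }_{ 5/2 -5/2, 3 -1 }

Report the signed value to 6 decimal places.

triangle: 0!×5!×6!/12! = 86400/479001600
(j±m)!: 0!×5!×2!×4!×2!×9! = 4180377600
prefactor² = (2J+1)×Δ×N² = 99532800/11
  k=0: +1/(0!×0!×5!×2!×0!×4!) = 1/5760
Σ = 1/5760  ⇒  CG² = 99532800/11×1/5760² = 3/11
CG = +√(3/11) = +0.522233

+√(3/11) ≈ +0.522233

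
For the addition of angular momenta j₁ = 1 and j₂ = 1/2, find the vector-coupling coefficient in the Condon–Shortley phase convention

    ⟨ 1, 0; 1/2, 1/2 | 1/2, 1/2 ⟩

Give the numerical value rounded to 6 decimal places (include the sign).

√[2·1!1!0!/3! · 1!1!1!0!1!0!] = √(1/3)
  +(−1)^1/∏(1,0,0,0,1,0)! = -1  (running -1)
⟨..|..⟩ = √(1/3)·(-1) = -0.577350

−√(1/3) = -0.577350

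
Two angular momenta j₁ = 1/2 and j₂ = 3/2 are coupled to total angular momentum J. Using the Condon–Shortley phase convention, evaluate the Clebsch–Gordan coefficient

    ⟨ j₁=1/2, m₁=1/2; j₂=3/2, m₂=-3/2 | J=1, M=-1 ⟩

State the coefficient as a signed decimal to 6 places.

+√(3/4) = +0.866025

triangle: 1!*0!*2!/4! = 2/24
(j±m)!: 1!*0!*0!*3!*0!*2! = 12
prefactor² = (2J+1)*Δ*N² = 3
  k=0: +1/(0!*1!*0!*0!*0!*2!) = 1/2
Σ = 1/2  ⇒  CG² = 3*1/2² = 3/4
CG = +√(3/4) = +0.866025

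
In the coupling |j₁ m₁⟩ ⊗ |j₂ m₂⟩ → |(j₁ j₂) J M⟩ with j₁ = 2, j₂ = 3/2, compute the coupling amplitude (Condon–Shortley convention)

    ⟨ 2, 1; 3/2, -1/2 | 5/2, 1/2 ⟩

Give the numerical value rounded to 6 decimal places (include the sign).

+0.597614

triangle: 1!·3!·2!/7! = 12/5040
(j±m)!: 3!·1!·1!·2!·3!·2! = 144
prefactor² = (2J+1)·Δ·N² = 72/35
  k=0: +1/(0!·1!·1!·1!·2!·1!) = 1/2
  k=1: −1/(1!·0!·0!·0!·3!·2!) = -1/12
Σ = 5/12  ⇒  CG² = 72/35·5/12² = 5/14
CG = +√(5/14) = +0.597614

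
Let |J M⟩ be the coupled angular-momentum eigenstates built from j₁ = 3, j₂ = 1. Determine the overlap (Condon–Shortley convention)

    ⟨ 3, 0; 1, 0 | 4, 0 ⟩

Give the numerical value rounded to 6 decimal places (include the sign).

triangle: 0!·6!·2!/9! = 1440/362880
(j±m)!: 3!·3!·1!·1!·4!·4! = 20736
prefactor² = (2J+1)·Δ·N² = 5184/7
  k=0: +1/(0!·0!·3!·1!·3!·1!) = 1/36
Σ = 1/36  ⇒  CG² = 5184/7·1/36² = 4/7
CG = +√(4/7) = +0.755929

+0.755929  (= +√(4/7))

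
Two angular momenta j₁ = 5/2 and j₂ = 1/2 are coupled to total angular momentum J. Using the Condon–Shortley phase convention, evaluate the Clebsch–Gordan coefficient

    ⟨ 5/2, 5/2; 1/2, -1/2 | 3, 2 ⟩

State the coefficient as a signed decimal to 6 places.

j₁+j₂−J=0  J+j₁−j₂=5  J−j₁+j₂=1  j₁+j₂+J+1=7
(j₁±m₁, j₂±m₂, J±M) = (5,0,0,1,5,1)
P² = 2400
sum k=0..0:
  [0] +1/120 = 1/120
S = 1/120
C² = P²·S² = 1/6 ; C = +0.408248

+√(1/6) = +0.408248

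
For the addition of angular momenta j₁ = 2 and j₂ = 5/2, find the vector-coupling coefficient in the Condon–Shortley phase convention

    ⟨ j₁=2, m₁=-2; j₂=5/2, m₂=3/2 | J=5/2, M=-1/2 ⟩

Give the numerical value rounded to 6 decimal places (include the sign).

√[6·2!2!3!/8! · 0!4!4!1!2!3!] = √(864/35)
  +(−1)^2/∏(2,0,2,2,0,1)! = 1/8  (running 1/8)
⟨..|..⟩ = √(864/35)·(1/8) = +0.621059

+√(27/70) ≈ +0.621059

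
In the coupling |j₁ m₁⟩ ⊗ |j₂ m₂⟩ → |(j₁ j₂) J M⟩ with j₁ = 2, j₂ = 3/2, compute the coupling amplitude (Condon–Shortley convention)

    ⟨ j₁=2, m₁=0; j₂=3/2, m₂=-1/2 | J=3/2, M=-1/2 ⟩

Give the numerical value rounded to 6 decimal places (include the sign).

-0.447214

√[4·2!2!1!/6! · 2!2!1!2!1!2!] = √(16/45)
  +(−1)^0/∏(0,2,2,1,0,0)! = 1/4  (running 1/4)
  +(−1)^1/∏(1,1,1,0,1,1)! = -1  (running -3/4)
⟨..|..⟩ = √(16/45)·(-3/4) = -0.447214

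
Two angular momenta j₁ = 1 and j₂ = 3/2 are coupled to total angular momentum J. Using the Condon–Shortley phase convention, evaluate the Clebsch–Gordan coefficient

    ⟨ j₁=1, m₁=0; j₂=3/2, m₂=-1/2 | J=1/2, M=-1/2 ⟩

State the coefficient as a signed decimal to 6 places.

-0.577350

√[2·2!0!1!/4! · 1!1!1!2!0!1!] = √(1/3)
  +(−1)^1/∏(1,1,0,0,0,1)! = -1  (running -1)
⟨..|..⟩ = √(1/3)·(-1) = -0.577350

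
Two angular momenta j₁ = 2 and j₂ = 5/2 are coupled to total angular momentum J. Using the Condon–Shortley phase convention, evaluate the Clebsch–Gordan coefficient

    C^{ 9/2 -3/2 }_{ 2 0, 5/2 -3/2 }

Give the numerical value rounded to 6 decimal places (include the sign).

√[10·0!4!5!/10! · 2!2!1!4!3!6!] = √(23040/7)
  +(−1)^0/∏(0,0,2,1,2,4)! = 1/96  (running 1/96)
⟨..|..⟩ = √(23040/7)·(1/96) = +0.597614

+0.597614  (= +√(5/14))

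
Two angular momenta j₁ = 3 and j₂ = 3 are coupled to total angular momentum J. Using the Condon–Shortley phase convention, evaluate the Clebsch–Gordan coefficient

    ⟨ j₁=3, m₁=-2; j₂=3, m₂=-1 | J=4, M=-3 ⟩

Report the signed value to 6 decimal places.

√[9·2!4!4!/11! · 1!5!2!4!1!7!] = √(82944/11)
  +(−1)^1/∏(1,1,4,1,0,3)! = -1/144  (running -1/144)
  +(−1)^2/∏(2,0,3,0,1,4)! = 1/288  (running -1/288)
⟨..|..⟩ = √(82944/11)·(-1/288) = -0.301511

−√(1/11) ≈ -0.301511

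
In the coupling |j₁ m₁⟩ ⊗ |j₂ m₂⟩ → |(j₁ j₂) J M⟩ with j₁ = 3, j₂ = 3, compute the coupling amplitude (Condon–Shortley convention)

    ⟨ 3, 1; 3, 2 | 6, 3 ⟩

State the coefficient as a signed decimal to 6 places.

√[13·0!6!6!/13! · 4!2!5!1!9!3!] = √(149299200/11)
  +(−1)^0/∏(0,0,2,5,4,1)! = 1/5760  (running 1/5760)
⟨..|..⟩ = √(149299200/11)·(1/5760) = +0.639602

+√(9/22) = +0.639602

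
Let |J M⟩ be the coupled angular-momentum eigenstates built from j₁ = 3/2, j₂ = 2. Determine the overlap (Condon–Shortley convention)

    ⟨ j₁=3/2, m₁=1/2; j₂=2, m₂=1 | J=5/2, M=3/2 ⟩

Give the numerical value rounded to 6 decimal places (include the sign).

−√(1/35) = -0.169031

√[6·1!2!3!/7! · 2!1!3!1!4!1!] = √(144/35)
  +(−1)^0/∏(0,1,1,3,1,0)! = 1/6  (running 1/6)
  +(−1)^1/∏(1,0,0,2,2,1)! = -1/4  (running -1/12)
⟨..|..⟩ = √(144/35)·(-1/12) = -0.169031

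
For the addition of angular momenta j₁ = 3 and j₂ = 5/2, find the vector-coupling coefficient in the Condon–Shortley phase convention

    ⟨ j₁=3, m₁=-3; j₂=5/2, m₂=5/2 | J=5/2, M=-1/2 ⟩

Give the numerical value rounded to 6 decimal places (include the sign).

triangle: 3!×3!×2!/9! = 72/362880
(j±m)!: 0!×6!×5!×0!×2!×3! = 1036800
prefactor² = (2J+1)×Δ×N² = 8640/7
  k=3: −1/(3!×0!×3!×2!×0!×0!) = -1/72
Σ = -1/72  ⇒  CG² = 8640/7×(-1/72)² = 5/21
CG = −√(5/21) = -0.487950

-0.487950  (= −√(5/21))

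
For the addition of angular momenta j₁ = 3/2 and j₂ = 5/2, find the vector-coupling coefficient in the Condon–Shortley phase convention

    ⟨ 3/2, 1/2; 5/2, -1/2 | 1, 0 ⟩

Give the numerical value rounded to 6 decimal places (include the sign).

triangle: 3!*0!*2!/6! = 12/720
(j±m)!: 2!*1!*2!*3!*1!*1! = 24
prefactor² = (2J+1)*Δ*N² = 6/5
  k=1: −1/(1!*2!*0!*1!*0!*1!) = -1/2
Σ = -1/2  ⇒  CG² = 6/5*(-1/2)² = 3/10
CG = −√(3/10) = -0.547723

-0.547723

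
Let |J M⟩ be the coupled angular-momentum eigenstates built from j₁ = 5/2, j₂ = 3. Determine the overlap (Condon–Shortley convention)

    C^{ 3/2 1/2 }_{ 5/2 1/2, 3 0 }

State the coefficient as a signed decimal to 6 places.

√[4·4!1!2!/8! · 3!2!3!3!2!1!] = √(144/35)
  +(−1)^1/∏(1,3,1,2,0,0)! = -1/12  (running -1/12)
  +(−1)^2/∏(2,2,0,1,1,1)! = 1/4  (running 1/6)
⟨..|..⟩ = √(144/35)·(1/6) = +0.338062

+√(4/35) ≈ +0.338062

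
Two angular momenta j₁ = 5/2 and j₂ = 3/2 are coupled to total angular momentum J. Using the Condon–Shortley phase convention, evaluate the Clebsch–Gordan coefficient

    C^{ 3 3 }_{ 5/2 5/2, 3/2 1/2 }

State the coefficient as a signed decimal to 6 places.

√[7·1!4!2!/8! · 5!0!2!1!6!0!] = √(1440)
  +(−1)^0/∏(0,1,0,2,4,0)! = 1/48  (running 1/48)
⟨..|..⟩ = √(1440)·(1/48) = +0.790569

+√(5/8) = +0.790569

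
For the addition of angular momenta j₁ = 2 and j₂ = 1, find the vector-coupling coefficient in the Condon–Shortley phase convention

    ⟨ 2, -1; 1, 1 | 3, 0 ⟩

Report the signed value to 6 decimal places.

triangle: 0!×4!×2!/7! = 48/5040
(j±m)!: 1!×3!×2!×0!×3!×3! = 432
prefactor² = (2J+1)×Δ×N² = 144/5
  k=0: +1/(0!×0!×3!×2!×1!×0!) = 1/12
Σ = 1/12  ⇒  CG² = 144/5×1/12² = 1/5
CG = +√(1/5) = +0.447214

+0.447214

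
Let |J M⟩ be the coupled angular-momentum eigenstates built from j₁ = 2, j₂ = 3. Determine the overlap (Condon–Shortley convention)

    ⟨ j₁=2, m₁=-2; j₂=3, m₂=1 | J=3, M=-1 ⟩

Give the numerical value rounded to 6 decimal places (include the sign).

triangle: 2!·2!·4!/9! = 96/362880
(j±m)!: 0!·4!·4!·2!·2!·4! = 55296
prefactor² = (2J+1)·Δ·N² = 512/5
  k=2: +1/(2!·0!·2!·2!·0!·2!) = 1/16
Σ = 1/16  ⇒  CG² = 512/5·1/16² = 2/5
CG = +√(2/5) = +0.632456

+√(2/5) = +0.632456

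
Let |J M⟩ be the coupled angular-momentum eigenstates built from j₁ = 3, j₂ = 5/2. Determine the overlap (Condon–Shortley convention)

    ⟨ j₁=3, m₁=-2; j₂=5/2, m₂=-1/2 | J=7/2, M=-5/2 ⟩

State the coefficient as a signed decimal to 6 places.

−√(2/63) = -0.178174

j₁+j₂−J=2  J+j₁−j₂=4  J−j₁+j₂=3  j₁+j₂+J+1=10
(j₁±m₁, j₂±m₂, J±M) = (1,5,2,3,1,6)
P² = 4608/7
sum k=1..2:
  [1] −1/48 = -1/48
  [2] +1/72 = 1/72
S = -1/144
C² = P²·S² = 2/63 ; C = -0.178174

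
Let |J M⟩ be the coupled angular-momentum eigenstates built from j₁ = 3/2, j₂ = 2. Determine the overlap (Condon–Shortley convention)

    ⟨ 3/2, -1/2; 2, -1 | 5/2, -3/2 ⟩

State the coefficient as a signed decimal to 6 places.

√[6·1!2!3!/7! · 1!2!1!3!1!4!] = √(144/35)
  +(−1)^0/∏(0,1,2,1,0,2)! = 1/4  (running 1/4)
  +(−1)^1/∏(1,0,1,0,1,3)! = -1/6  (running 1/12)
⟨..|..⟩ = √(144/35)·(1/12) = +0.169031

+0.169031  (= +√(1/35))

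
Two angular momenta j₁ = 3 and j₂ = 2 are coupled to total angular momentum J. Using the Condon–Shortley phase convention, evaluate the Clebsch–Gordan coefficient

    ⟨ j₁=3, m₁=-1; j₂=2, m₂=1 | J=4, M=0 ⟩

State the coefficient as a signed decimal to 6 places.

-0.597614

√[9·1!5!3!/10! · 2!4!3!1!4!4!] = √(10368/35)
  +(−1)^0/∏(0,1,4,3,1,0)! = 1/144  (running 1/144)
  +(−1)^1/∏(1,0,3,2,2,1)! = -1/24  (running -5/144)
⟨..|..⟩ = √(10368/35)·(-5/144) = -0.597614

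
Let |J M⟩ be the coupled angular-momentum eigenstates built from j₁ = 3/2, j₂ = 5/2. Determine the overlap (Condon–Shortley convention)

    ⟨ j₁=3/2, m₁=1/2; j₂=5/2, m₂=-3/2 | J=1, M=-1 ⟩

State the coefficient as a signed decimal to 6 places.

√[3·3!0!2!/6! · 2!1!1!4!0!2!] = √(24/5)
  +(−1)^1/∏(1,2,0,0,0,2)! = -1/4  (running -1/4)
⟨..|..⟩ = √(24/5)·(-1/4) = -0.547723

−√(3/10) ≈ -0.547723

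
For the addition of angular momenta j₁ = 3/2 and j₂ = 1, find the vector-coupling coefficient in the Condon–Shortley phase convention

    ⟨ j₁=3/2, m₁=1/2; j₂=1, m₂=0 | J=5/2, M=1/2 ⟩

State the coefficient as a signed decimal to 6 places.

+0.774597

j₁+j₂−J=0  J+j₁−j₂=3  J−j₁+j₂=2  j₁+j₂+J+1=6
(j₁±m₁, j₂±m₂, J±M) = (2,1,1,1,3,2)
P² = 12/5
sum k=0..0:
  [0] +1/2 = 1/2
S = 1/2
C² = P²·S² = 3/5 ; C = +0.774597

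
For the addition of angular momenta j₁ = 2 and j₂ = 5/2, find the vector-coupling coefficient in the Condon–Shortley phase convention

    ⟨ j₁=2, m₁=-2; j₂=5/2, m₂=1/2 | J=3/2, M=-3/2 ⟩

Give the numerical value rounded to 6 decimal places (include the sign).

−√(4/35) = -0.338062

j₁+j₂−J=3  J+j₁−j₂=1  J−j₁+j₂=2  j₁+j₂+J+1=7
(j₁±m₁, j₂±m₂, J±M) = (0,4,3,2,0,3)
P² = 576/35
sum k=3..3:
  [3] −1/12 = -1/12
S = -1/12
C² = P²·S² = 4/35 ; C = -0.338062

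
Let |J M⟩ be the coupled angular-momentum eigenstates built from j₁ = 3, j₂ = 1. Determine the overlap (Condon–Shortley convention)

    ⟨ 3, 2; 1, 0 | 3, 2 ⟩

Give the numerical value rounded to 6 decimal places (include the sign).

+0.577350

√[7·1!5!1!/8! · 5!1!1!1!5!1!] = √(300)
  +(−1)^0/∏(0,1,1,1,4,0)! = 1/24  (running 1/24)
  +(−1)^1/∏(1,0,0,0,5,1)! = -1/120  (running 1/30)
⟨..|..⟩ = √(300)·(1/30) = +0.577350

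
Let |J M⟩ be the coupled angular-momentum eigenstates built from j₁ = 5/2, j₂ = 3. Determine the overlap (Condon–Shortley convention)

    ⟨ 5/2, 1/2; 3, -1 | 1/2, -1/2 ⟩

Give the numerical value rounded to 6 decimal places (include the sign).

+0.436436  (= +√(4/21))

√[2·5!0!1!/7! · 3!2!2!4!0!1!] = √(192/7)
  +(−1)^2/∏(2,3,0,0,0,1)! = 1/12  (running 1/12)
⟨..|..⟩ = √(192/7)·(1/12) = +0.436436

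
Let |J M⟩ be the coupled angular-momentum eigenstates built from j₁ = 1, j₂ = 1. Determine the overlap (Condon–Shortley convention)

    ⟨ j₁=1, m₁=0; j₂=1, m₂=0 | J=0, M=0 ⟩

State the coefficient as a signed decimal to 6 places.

√[1·2!0!0!/3! · 1!1!1!1!0!0!] = √(1/3)
  +(−1)^1/∏(1,1,0,0,0,0)! = -1  (running -1)
⟨..|..⟩ = √(1/3)·(-1) = -0.577350

-0.577350  (= −√(1/3))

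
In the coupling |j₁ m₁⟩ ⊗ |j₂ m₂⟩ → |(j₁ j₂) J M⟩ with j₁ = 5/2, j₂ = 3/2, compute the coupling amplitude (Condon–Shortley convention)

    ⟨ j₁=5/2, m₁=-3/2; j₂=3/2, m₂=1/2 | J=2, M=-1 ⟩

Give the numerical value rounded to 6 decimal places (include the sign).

+0.154303  (= +√(1/42))

triangle: 2!×3!×1!/7! = 12/5040
(j±m)!: 1!×4!×2!×1!×1!×3! = 288
prefactor² = (2J+1)×Δ×N² = 24/7
  k=1: −1/(1!×1!×3!×1!×0!×0!) = -1/6
  k=2: +1/(2!×0!×2!×0!×1!×1!) = 1/4
Σ = 1/12  ⇒  CG² = 24/7×1/12² = 1/42
CG = +√(1/42) = +0.154303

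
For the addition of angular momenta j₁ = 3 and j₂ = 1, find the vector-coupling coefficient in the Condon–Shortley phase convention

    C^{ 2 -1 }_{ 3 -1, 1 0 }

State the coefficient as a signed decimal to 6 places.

triangle: 2!×4!×0!/7! = 48/5040
(j±m)!: 2!×4!×1!×1!×1!×3! = 288
prefactor² = (2J+1)×Δ×N² = 96/7
  k=1: −1/(1!×1!×3!×0!×1!×0!) = -1/6
Σ = -1/6  ⇒  CG² = 96/7×(-1/6)² = 8/21
CG = −√(8/21) = -0.617213

−√(8/21) = -0.617213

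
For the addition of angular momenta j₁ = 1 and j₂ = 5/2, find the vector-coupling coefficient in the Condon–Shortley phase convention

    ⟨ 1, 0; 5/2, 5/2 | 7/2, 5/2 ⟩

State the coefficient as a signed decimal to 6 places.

+√(2/7) = +0.534522

triangle: 0!·2!·5!/8! = 240/40320
(j±m)!: 1!·1!·5!·0!·6!·1! = 86400
prefactor² = (2J+1)·Δ·N² = 28800/7
  k=0: +1/(0!·0!·1!·5!·1!·0!) = 1/120
Σ = 1/120  ⇒  CG² = 28800/7·1/120² = 2/7
CG = +√(2/7) = +0.534522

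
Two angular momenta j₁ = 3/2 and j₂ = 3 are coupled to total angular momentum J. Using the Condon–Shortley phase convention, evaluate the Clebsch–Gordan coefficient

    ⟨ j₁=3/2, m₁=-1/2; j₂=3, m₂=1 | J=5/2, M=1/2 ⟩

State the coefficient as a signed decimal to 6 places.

-0.119523  (= −√(1/70))

triangle: 2!*1!*4!/8! = 48/40320
(j±m)!: 1!*2!*4!*2!*3!*2! = 1152
prefactor² = (2J+1)*Δ*N² = 288/35
  k=1: −1/(1!*1!*1!*3!*0!*1!) = -1/6
  k=2: +1/(2!*0!*0!*2!*1!*2!) = 1/8
Σ = -1/24  ⇒  CG² = 288/35*(-1/24)² = 1/70
CG = −√(1/70) = -0.119523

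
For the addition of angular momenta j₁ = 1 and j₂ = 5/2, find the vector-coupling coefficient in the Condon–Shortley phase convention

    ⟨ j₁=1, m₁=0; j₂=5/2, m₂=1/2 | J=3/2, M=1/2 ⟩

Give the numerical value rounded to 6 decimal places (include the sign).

−√(2/5) = -0.632456

√[4·2!0!3!/6! · 1!1!3!2!2!1!] = √(8/5)
  +(−1)^1/∏(1,1,0,2,0,1)! = -1/2  (running -1/2)
⟨..|..⟩ = √(8/5)·(-1/2) = -0.632456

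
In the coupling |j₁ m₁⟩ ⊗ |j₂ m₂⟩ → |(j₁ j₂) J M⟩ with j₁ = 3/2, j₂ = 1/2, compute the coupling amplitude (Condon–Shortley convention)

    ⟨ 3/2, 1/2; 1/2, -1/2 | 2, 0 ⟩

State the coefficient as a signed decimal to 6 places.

√[5·0!3!1!/5! · 2!1!0!1!2!2!] = √(2)
  +(−1)^0/∏(0,0,1,0,2,1)! = 1/2  (running 1/2)
⟨..|..⟩ = √(2)·(1/2) = +0.707107

+0.707107  (= +√(1/2))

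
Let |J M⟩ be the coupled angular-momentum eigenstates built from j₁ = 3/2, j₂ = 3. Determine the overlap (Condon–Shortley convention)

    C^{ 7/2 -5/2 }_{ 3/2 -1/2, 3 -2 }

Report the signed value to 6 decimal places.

√[8·1!2!5!/9! · 1!2!1!5!1!6!] = √(6400/7)
  +(−1)^0/∏(0,1,2,1,0,4)! = 1/48  (running 1/48)
  +(−1)^1/∏(1,0,1,0,1,5)! = -1/120  (running 1/80)
⟨..|..⟩ = √(6400/7)·(1/80) = +0.377964

+0.377964  (= +√(1/7))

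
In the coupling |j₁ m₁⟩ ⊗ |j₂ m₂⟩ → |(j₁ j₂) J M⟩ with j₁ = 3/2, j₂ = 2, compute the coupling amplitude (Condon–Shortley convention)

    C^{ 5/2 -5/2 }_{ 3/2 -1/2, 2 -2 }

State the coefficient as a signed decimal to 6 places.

j₁+j₂−J=1  J+j₁−j₂=2  J−j₁+j₂=3  j₁+j₂+J+1=7
(j₁±m₁, j₂±m₂, J±M) = (1,2,0,4,0,5)
P² = 576/7
sum k=0..0:
  [0] +1/12 = 1/12
S = 1/12
C² = P²·S² = 4/7 ; C = +0.755929

+√(4/7) = +0.755929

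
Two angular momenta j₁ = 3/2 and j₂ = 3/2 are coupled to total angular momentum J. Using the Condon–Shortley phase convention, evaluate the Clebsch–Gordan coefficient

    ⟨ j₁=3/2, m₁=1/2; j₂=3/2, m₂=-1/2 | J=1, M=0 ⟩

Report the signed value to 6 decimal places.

triangle: 2!×1!×1!/5! = 2/120
(j±m)!: 2!×1!×1!×2!×1!×1! = 4
prefactor² = (2J+1)×Δ×N² = 1/5
  k=0: +1/(0!×2!×1!×1!×0!×0!) = 1/2
  k=1: −1/(1!×1!×0!×0!×1!×1!) = -1
Σ = -1/2  ⇒  CG² = 1/5×(-1/2)² = 1/20
CG = −√(1/20) = -0.223607

-0.223607  (= −√(1/20))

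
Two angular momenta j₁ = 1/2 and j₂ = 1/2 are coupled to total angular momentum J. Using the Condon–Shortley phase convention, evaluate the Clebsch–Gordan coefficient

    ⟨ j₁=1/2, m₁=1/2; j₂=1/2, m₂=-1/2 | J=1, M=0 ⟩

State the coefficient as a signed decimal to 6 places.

√[3·0!1!1!/3! · 1!0!0!1!1!1!] = √(1/2)
  +(−1)^0/∏(0,0,0,0,1,1)! = 1  (running 1)
⟨..|..⟩ = √(1/2)·(1) = +0.707107

+0.707107  (= +√(1/2))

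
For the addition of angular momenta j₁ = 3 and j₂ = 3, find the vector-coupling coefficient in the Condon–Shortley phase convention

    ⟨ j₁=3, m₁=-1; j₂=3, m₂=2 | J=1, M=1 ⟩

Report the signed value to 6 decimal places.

+0.422577

triangle: 5!×1!×1!/8! = 120/40320
(j±m)!: 2!×4!×5!×1!×2!×0! = 11520
prefactor² = (2J+1)×Δ×N² = 720/7
  k=4: +1/(4!×1!×0!×1!×1!×0!) = 1/24
Σ = 1/24  ⇒  CG² = 720/7×1/24² = 5/28
CG = +√(5/28) = +0.422577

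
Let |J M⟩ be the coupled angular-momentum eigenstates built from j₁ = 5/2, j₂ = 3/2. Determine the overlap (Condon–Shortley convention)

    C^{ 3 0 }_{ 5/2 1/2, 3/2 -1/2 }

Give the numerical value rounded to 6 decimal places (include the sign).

√[7·1!4!2!/8! · 3!2!1!2!3!3!] = √(36/5)
  +(−1)^0/∏(0,1,2,1,2,1)! = 1/4  (running 1/4)
  +(−1)^1/∏(1,0,1,0,3,2)! = -1/12  (running 1/6)
⟨..|..⟩ = √(36/5)·(1/6) = +0.447214

+√(1/5) ≈ +0.447214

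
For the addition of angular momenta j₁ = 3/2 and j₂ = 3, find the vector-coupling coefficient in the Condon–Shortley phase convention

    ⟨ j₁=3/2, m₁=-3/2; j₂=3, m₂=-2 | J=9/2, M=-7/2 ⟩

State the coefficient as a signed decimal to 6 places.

j₁+j₂−J=0  J+j₁−j₂=3  J−j₁+j₂=6  j₁+j₂+J+1=10
(j₁±m₁, j₂±m₂, J±M) = (0,3,1,5,1,8)
P² = 345600
sum k=0..0:
  [0] +1/720 = 1/720
S = 1/720
C² = P²·S² = 2/3 ; C = +0.816497

+0.816497  (= +√(2/3))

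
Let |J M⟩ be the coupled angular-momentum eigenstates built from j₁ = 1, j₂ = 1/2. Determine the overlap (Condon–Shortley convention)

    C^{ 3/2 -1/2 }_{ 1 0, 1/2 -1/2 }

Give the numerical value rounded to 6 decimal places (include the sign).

triangle: 0!×2!×1!/4! = 2/24
(j±m)!: 1!×1!×0!×1!×1!×2! = 2
prefactor² = (2J+1)×Δ×N² = 2/3
  k=0: +1/(0!×0!×1!×0!×1!×1!) = 1
Σ = 1  ⇒  CG² = 2/3×1² = 2/3
CG = +√(2/3) = +0.816497

+√(2/3) = +0.816497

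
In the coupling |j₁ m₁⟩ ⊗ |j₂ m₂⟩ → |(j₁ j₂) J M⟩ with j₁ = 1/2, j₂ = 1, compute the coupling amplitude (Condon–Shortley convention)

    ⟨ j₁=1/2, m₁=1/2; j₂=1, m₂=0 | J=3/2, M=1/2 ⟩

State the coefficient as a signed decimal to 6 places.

+√(2/3) ≈ +0.816497

j₁+j₂−J=0  J+j₁−j₂=1  J−j₁+j₂=2  j₁+j₂+J+1=4
(j₁±m₁, j₂±m₂, J±M) = (1,0,1,1,2,1)
P² = 2/3
sum k=0..0:
  [0] +1/1 = 1
S = 1
C² = P²·S² = 2/3 ; C = +0.816497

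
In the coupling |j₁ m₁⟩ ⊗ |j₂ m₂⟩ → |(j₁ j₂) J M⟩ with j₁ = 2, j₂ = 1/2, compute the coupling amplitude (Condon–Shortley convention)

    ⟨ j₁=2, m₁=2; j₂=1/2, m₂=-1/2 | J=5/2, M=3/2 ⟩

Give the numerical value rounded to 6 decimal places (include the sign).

+0.447214  (= +√(1/5))

√[6·0!4!1!/6! · 4!0!0!1!4!1!] = √(576/5)
  +(−1)^0/∏(0,0,0,0,4,1)! = 1/24  (running 1/24)
⟨..|..⟩ = √(576/5)·(1/24) = +0.447214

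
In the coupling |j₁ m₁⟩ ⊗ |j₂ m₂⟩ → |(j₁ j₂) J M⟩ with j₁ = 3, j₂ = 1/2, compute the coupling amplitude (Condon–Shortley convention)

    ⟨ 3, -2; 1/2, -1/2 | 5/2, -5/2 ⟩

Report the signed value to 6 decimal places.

triangle: 1!·5!·0!/7! = 120/5040
(j±m)!: 1!·5!·0!·1!·0!·5! = 14400
prefactor² = (2J+1)·Δ·N² = 14400/7
  k=0: +1/(0!·1!·5!·0!·0!·0!) = 1/120
Σ = 1/120  ⇒  CG² = 14400/7·1/120² = 1/7
CG = +√(1/7) = +0.377964

+0.377964  (= +√(1/7))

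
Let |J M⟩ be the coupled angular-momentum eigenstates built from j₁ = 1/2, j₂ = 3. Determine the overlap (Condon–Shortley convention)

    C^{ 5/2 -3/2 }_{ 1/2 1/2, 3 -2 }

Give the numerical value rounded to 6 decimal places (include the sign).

+√(5/7) ≈ +0.845154

√[6·1!0!5!/7! · 1!0!1!5!1!4!] = √(2880/7)
  +(−1)^0/∏(0,1,0,1,0,4)! = 1/24  (running 1/24)
⟨..|..⟩ = √(2880/7)·(1/24) = +0.845154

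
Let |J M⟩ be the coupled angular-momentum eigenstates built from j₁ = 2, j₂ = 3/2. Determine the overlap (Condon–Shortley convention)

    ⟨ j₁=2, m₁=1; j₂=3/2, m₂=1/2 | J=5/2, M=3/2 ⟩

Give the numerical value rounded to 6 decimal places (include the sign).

j₁+j₂−J=1  J+j₁−j₂=3  J−j₁+j₂=2  j₁+j₂+J+1=7
(j₁±m₁, j₂±m₂, J±M) = (3,1,2,1,4,1)
P² = 144/35
sum k=0..1:
  [0] +1/4 = 1/4
  [1] −1/6 = -1/6
S = 1/12
C² = P²·S² = 1/35 ; C = +0.169031

+√(1/35) ≈ +0.169031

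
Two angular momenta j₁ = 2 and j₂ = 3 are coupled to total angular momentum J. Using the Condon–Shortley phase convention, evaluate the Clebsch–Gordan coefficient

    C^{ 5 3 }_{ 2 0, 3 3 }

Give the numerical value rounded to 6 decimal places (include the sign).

√[11·0!4!6!/11! · 2!2!6!0!8!2!] = √(1105920)
  +(−1)^0/∏(0,0,2,6,2,0)! = 1/2880  (running 1/2880)
⟨..|..⟩ = √(1105920)·(1/2880) = +0.365148

+√(2/15) ≈ +0.365148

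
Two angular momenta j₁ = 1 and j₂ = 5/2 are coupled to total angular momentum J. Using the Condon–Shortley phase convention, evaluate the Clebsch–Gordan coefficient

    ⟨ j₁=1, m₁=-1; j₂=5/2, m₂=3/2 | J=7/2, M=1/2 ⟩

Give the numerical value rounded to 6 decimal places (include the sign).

√[8·0!2!5!/8! · 0!2!4!1!4!3!] = √(2304/7)
  +(−1)^0/∏(0,0,2,4,0,1)! = 1/48  (running 1/48)
⟨..|..⟩ = √(2304/7)·(1/48) = +0.377964

+√(1/7) ≈ +0.377964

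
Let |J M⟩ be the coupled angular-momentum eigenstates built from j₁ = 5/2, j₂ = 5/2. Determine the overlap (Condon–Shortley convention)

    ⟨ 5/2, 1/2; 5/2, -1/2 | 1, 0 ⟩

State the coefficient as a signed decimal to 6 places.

triangle: 4!*1!*1!/7! = 24/5040
(j±m)!: 3!*2!*2!*3!*1!*1! = 144
prefactor² = (2J+1)*Δ*N² = 72/35
  k=1: −1/(1!*3!*1!*1!*0!*0!) = -1/6
  k=2: +1/(2!*2!*0!*0!*1!*1!) = 1/4
Σ = 1/12  ⇒  CG² = 72/35*1/12² = 1/70
CG = +√(1/70) = +0.119523

+√(1/70) = +0.119523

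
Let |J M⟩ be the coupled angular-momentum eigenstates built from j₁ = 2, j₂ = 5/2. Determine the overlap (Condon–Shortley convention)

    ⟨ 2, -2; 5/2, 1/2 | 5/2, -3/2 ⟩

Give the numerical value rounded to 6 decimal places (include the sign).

triangle: 2!×2!×3!/8! = 24/40320
(j±m)!: 0!×4!×3!×2!×1!×4! = 6912
prefactor² = (2J+1)×Δ×N² = 864/35
  k=2: +1/(2!×0!×2!×1!×0!×2!) = 1/8
Σ = 1/8  ⇒  CG² = 864/35×1/8² = 27/70
CG = +√(27/70) = +0.621059

+0.621059  (= +√(27/70))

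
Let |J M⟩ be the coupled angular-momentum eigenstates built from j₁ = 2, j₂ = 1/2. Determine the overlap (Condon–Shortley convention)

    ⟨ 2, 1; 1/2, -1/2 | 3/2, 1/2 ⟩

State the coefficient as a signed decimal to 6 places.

√[4·1!3!0!/5! · 3!1!0!1!2!1!] = √(12/5)
  +(−1)^0/∏(0,1,1,0,2,0)! = 1/2  (running 1/2)
⟨..|..⟩ = √(12/5)·(1/2) = +0.774597

+√(3/5) = +0.774597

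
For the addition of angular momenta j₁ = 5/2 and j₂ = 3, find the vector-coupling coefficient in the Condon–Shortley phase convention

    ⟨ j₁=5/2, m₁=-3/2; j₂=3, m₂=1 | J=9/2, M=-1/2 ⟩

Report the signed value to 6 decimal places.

√[10·1!4!5!/11! · 1!4!4!2!4!5!] = √(184320/77)
  +(−1)^0/∏(0,1,4,4,0,1)! = 1/576  (running 1/576)
  +(−1)^1/∏(1,0,3,3,1,2)! = -1/72  (running -7/576)
⟨..|..⟩ = √(184320/77)·(-7/576) = -0.594588

-0.594588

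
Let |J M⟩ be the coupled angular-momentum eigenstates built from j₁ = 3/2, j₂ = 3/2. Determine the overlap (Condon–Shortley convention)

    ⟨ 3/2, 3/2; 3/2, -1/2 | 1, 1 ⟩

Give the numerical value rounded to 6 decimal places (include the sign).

+√(3/10) = +0.547723

triangle: 2!·1!·1!/5! = 2/120
(j±m)!: 3!·0!·1!·2!·2!·0! = 24
prefactor² = (2J+1)·Δ·N² = 6/5
  k=0: +1/(0!·2!·0!·1!·1!·0!) = 1/2
Σ = 1/2  ⇒  CG² = 6/5·1/2² = 3/10
CG = +√(3/10) = +0.547723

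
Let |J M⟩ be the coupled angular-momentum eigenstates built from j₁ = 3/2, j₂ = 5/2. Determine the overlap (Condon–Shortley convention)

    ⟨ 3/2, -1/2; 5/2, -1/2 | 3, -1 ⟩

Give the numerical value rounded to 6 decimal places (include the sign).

−√(1/60) = -0.129099

√[7·1!2!4!/8! · 1!2!2!3!2!4!] = √(48/5)
  +(−1)^0/∏(0,1,2,2,0,2)! = 1/8  (running 1/8)
  +(−1)^1/∏(1,0,1,1,1,3)! = -1/6  (running -1/24)
⟨..|..⟩ = √(48/5)·(-1/24) = -0.129099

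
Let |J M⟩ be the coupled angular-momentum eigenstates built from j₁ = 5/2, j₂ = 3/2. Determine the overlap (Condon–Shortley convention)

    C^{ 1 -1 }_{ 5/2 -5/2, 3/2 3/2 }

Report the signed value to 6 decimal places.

-0.707107  (= −√(1/2))

√[3·3!2!0!/6! · 0!5!3!0!0!2!] = √(72)
  +(−1)^3/∏(3,0,2,0,0,0)! = -1/12  (running -1/12)
⟨..|..⟩ = √(72)·(-1/12) = -0.707107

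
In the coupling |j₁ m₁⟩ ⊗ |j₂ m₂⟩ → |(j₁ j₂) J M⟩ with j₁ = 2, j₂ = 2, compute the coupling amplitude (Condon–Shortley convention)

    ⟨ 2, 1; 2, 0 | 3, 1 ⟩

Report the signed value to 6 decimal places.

√[7·1!3!3!/8! · 3!1!2!2!4!2!] = √(36/5)
  +(−1)^0/∏(0,1,1,2,2,1)! = 1/4  (running 1/4)
  +(−1)^1/∏(1,0,0,1,3,2)! = -1/12  (running 1/6)
⟨..|..⟩ = √(36/5)·(1/6) = +0.447214

+√(1/5) = +0.447214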